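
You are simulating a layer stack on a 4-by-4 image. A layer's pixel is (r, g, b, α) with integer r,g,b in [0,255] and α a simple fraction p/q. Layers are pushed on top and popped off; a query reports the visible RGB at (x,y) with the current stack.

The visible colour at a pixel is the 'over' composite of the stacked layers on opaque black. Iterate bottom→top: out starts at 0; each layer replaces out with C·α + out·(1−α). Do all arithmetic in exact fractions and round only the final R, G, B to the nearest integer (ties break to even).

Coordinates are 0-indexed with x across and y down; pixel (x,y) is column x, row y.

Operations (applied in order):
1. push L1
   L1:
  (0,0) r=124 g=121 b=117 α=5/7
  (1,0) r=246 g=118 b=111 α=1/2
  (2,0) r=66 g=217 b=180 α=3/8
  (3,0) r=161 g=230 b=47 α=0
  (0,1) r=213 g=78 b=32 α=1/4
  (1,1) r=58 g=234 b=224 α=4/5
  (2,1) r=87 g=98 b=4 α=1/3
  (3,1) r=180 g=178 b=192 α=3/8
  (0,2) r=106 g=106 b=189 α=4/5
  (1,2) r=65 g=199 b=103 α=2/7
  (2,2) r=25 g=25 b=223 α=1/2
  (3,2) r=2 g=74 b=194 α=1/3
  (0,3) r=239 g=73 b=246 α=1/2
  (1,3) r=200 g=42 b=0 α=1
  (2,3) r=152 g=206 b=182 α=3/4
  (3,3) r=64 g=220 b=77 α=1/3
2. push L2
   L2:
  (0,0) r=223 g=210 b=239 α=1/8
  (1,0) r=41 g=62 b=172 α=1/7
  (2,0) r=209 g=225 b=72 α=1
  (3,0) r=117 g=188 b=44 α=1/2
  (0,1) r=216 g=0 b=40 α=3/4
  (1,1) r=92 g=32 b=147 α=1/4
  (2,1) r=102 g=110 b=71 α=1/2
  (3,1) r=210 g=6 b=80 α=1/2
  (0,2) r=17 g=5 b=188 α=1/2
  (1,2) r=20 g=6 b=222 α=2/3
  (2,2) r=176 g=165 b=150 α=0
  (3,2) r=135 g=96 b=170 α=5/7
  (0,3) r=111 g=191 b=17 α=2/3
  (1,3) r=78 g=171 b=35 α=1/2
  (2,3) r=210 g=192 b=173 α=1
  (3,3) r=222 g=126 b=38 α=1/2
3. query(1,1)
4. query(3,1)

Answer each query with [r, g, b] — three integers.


(1,1) stack=L1,L2; from [0,0,0]:
L1 α=4/5: [232/5, 936/5, 896/5]
L2 α=1/4: [289/5, 742/5, 3423/20]
→ [58, 148, 171]

query (3,1) [L1,L2] — begin 0,0,0
after L1 α=3/8: [135/2, 267/4, 72]
after L2 α=1/2: [555/4, 291/8, 76]
→ [139, 36, 76]


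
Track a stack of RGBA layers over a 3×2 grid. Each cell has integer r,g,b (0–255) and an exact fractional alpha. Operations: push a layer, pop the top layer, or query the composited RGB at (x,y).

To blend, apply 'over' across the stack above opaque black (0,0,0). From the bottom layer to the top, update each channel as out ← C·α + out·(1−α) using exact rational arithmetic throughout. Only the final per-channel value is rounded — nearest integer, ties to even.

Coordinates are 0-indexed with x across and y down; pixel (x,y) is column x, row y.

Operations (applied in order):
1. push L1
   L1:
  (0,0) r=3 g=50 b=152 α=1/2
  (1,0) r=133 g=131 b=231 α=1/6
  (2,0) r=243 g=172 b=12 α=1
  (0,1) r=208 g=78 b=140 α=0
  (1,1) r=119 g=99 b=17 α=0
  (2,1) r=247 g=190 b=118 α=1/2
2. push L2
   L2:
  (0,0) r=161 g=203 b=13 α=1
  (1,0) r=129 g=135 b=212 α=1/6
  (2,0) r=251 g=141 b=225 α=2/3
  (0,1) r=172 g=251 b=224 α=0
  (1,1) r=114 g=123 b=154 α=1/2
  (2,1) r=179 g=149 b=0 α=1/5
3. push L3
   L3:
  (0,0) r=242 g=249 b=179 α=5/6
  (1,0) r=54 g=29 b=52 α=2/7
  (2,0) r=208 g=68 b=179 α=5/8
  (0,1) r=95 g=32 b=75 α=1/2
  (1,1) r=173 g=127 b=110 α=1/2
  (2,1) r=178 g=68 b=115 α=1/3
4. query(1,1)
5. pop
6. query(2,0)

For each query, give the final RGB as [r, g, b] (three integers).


(1,1) stack=L1,L2,L3; from [0,0,0]:
after L1 α=0: [0, 0, 0]
after L2 α=1/2: [57, 123/2, 77]
after L3 α=1/2: [115, 377/4, 187/2]
→ [115, 94, 94]

at x=2,y=0 over L1,L2:
+L1 (α=1) → [243, 172, 12]
+L2 (α=2/3) → [745/3, 454/3, 154]
= [248, 151, 154]


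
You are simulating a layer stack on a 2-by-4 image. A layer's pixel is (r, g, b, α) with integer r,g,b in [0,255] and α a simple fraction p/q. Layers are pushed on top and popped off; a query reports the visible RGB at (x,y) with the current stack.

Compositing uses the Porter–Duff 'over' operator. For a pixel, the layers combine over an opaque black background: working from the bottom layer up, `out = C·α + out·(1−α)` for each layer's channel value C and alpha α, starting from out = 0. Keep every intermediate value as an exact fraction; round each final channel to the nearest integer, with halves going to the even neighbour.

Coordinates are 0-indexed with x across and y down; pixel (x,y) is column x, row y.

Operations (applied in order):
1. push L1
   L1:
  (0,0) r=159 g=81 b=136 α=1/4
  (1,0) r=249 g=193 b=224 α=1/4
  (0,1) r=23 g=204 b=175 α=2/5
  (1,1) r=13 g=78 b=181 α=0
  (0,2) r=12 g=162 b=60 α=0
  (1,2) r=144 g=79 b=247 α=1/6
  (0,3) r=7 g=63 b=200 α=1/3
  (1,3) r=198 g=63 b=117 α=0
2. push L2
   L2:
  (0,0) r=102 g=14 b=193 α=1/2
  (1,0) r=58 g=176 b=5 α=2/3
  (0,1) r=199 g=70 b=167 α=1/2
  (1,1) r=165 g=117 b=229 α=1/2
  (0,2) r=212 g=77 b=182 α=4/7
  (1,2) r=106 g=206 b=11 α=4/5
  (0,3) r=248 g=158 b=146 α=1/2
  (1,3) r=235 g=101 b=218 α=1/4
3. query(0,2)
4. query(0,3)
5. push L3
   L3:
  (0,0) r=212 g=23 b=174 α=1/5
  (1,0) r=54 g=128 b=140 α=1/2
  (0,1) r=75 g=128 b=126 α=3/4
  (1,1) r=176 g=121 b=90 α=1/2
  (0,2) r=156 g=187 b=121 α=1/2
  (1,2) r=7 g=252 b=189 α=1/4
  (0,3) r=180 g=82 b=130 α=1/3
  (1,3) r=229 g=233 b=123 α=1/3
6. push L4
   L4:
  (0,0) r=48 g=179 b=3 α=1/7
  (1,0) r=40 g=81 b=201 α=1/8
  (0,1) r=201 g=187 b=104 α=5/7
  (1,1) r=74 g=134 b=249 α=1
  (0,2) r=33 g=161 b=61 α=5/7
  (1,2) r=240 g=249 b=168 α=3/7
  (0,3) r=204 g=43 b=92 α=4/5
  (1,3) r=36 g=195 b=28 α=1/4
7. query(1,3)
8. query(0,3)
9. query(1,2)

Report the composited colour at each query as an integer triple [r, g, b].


at x=0,y=2 over L1,L2:
L1 α=0: [0, 0, 0]
L2 α=4/7: [848/7, 44, 104]
→ [121, 44, 104]

at x=0,y=3 over L1,L2:
+L1 (α=1/3) → [7/3, 21, 200/3]
+L2 (α=1/2) → [751/6, 179/2, 319/3]
→ [125, 90, 106]

at x=1,y=3 over L1,L2,L3,L4:
after L1 α=0: [0, 0, 0]
after L2 α=1/4: [235/4, 101/4, 109/2]
after L3 α=1/3: [231/2, 189/2, 232/3]
after L4 α=1/4: [765/8, 957/8, 65]
= [96, 120, 65]

(0,3) stack=L1,L2,L3,L4; from [0,0,0]:
after L1 α=1/3: [7/3, 21, 200/3]
after L2 α=1/2: [751/6, 179/2, 319/3]
after L3 α=1/3: [1291/9, 87, 1028/9]
after L4 α=4/5: [1727/9, 259/5, 868/9]
= [192, 52, 96]

query (1,2) [L1,L2,L3,L4] — begin 0,0,0
L1 α=1/6: [24, 79/6, 247/6]
L2 α=4/5: [448/5, 5023/30, 511/30]
L3 α=1/4: [1379/20, 7543/40, 2401/40]
L4 α=3/7: [4979/35, 15013/70, 1063/10]
= [142, 214, 106]


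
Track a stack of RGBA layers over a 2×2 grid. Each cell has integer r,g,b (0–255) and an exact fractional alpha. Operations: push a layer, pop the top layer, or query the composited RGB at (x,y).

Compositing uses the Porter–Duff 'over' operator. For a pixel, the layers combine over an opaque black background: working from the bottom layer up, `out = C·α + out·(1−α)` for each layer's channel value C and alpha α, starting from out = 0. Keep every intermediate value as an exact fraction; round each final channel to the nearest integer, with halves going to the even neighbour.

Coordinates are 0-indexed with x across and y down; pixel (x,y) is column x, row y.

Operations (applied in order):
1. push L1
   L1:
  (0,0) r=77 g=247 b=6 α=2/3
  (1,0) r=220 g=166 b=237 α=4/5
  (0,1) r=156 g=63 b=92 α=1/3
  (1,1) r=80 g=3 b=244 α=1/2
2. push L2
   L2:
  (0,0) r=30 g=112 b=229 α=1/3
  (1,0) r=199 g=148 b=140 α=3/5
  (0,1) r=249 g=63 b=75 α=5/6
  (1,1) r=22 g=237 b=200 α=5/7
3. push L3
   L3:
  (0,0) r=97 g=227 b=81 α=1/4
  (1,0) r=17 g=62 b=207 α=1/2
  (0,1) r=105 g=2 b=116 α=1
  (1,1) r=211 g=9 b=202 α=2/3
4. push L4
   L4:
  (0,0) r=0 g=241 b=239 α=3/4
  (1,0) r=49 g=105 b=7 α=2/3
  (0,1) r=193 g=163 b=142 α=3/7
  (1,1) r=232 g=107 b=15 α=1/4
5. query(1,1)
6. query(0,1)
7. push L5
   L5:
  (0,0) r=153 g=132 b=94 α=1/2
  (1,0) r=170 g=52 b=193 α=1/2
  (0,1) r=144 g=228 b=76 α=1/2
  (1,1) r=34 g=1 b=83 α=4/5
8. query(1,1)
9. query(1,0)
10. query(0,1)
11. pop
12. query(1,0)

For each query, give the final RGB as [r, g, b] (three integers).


at x=1,y=1 over L1,L2,L3,L4:
+L1 (α=1/2) → [40, 3/2, 122]
+L2 (α=5/7) → [190/7, 1188/7, 1244/7]
+L3 (α=2/3) → [1048/7, 438/7, 4072/21]
+L4 (α=1/4) → [1192/7, 2063/28, 4177/28]
rounded: [170, 74, 149]

(0,1) stack=L1,L2,L3,L4; from [0,0,0]:
L1 α=1/3: [52, 21, 92/3]
L2 α=5/6: [1297/6, 56, 1217/18]
L3 α=1: [105, 2, 116]
L4 α=3/7: [999/7, 71, 890/7]
→ [143, 71, 127]

(1,1) stack=L1,L2,L3,L4,L5; from [0,0,0]:
after L1 α=1/2: [40, 3/2, 122]
after L2 α=5/7: [190/7, 1188/7, 1244/7]
after L3 α=2/3: [1048/7, 438/7, 4072/21]
after L4 α=1/4: [1192/7, 2063/28, 4177/28]
after L5 α=4/5: [2144/35, 435/28, 13473/140]
rounded: [61, 16, 96]

query (1,0) [L1,L2,L3,L4,L5] — begin 0,0,0
after L1 α=4/5: [176, 664/5, 948/5]
after L2 α=3/5: [949/5, 3548/25, 3996/25]
after L3 α=1/2: [517/5, 2549/25, 9171/50]
after L4 α=2/3: [1007/15, 7799/75, 9871/150]
after L5 α=1/2: [3557/30, 11699/150, 38821/300]
rounded: [119, 78, 129]

(0,1) stack=L1,L2,L3,L4,L5; from [0,0,0]:
after L1 α=1/3: [52, 21, 92/3]
after L2 α=5/6: [1297/6, 56, 1217/18]
after L3 α=1: [105, 2, 116]
after L4 α=3/7: [999/7, 71, 890/7]
after L5 α=1/2: [2007/14, 299/2, 711/7]
→ [143, 150, 102]

at x=1,y=0 over L1,L2,L3,L4:
L1 α=4/5: [176, 664/5, 948/5]
L2 α=3/5: [949/5, 3548/25, 3996/25]
L3 α=1/2: [517/5, 2549/25, 9171/50]
L4 α=2/3: [1007/15, 7799/75, 9871/150]
= [67, 104, 66]


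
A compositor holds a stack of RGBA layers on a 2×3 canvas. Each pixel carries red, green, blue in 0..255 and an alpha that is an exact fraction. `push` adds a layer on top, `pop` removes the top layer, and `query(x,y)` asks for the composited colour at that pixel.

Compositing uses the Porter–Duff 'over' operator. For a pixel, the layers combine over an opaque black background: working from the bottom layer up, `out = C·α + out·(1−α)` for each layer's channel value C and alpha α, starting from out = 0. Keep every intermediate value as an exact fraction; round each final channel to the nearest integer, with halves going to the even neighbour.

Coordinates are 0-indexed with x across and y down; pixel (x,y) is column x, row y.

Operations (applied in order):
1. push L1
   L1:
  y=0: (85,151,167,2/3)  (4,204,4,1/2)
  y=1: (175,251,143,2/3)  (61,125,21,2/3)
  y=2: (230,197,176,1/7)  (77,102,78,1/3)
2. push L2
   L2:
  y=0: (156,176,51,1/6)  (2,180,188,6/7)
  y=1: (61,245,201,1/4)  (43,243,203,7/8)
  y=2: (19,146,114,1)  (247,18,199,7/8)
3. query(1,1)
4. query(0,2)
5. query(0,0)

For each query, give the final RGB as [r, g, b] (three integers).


at x=1,y=1 over L1,L2:
+L1 (α=2/3) → [122/3, 250/3, 14]
+L2 (α=7/8) → [1025/24, 5353/24, 1435/8]
rounded: [43, 223, 179]

(0,2) stack=L1,L2; from [0,0,0]:
L1 α=1/7: [230/7, 197/7, 176/7]
L2 α=1: [19, 146, 114]
rounded: [19, 146, 114]

query (0,0) [L1,L2] — begin 0,0,0
after L1 α=2/3: [170/3, 302/3, 334/3]
after L2 α=1/6: [659/9, 1019/9, 1823/18]
rounded: [73, 113, 101]


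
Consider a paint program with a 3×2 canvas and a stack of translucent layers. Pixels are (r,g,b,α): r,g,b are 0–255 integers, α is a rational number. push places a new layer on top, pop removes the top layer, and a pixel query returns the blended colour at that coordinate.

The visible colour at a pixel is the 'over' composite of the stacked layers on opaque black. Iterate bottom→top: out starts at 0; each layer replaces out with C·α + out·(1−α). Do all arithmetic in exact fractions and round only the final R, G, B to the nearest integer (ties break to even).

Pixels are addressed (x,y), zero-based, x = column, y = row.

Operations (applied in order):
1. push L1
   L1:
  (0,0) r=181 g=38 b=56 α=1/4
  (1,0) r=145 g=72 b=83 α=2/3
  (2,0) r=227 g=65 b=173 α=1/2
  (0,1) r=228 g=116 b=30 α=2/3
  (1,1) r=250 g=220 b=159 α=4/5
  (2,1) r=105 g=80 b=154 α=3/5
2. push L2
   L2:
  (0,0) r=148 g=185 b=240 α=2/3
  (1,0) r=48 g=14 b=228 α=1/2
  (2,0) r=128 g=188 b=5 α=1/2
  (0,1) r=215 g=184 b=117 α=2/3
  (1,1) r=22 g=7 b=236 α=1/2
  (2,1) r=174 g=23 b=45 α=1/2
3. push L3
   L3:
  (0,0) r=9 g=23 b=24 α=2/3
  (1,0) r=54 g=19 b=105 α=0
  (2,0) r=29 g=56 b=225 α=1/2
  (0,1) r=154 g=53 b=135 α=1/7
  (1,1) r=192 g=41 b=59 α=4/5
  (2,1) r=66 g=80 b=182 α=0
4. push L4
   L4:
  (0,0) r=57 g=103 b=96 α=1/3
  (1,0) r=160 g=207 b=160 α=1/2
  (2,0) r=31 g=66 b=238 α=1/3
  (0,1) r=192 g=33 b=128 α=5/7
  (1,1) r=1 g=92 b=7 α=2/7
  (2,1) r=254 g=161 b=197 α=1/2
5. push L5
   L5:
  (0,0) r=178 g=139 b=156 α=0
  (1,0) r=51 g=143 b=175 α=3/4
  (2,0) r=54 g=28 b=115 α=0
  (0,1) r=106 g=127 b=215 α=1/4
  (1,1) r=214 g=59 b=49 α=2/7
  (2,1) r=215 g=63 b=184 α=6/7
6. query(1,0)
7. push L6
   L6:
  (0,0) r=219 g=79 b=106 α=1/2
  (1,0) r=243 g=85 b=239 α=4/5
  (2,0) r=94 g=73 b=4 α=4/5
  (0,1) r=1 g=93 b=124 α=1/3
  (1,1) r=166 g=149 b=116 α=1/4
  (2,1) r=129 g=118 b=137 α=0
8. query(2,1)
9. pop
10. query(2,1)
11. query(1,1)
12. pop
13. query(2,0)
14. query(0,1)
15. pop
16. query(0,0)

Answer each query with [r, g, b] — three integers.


(1,0) stack=L1,L2,L3,L4,L5; from [0,0,0]:
+L1 (α=2/3) → [290/3, 48, 166/3]
+L2 (α=1/2) → [217/3, 31, 425/3]
+L3 (α=0) → [217/3, 31, 425/3]
+L4 (α=1/2) → [697/6, 119, 905/6]
+L5 (α=3/4) → [1615/24, 137, 4055/24]
→ [67, 137, 169]

at x=2,y=1 over L1,L2,L3,L4,L5,L6:
after L1 α=3/5: [63, 48, 462/5]
after L2 α=1/2: [237/2, 71/2, 687/10]
after L3 α=0: [237/2, 71/2, 687/10]
after L4 α=1/2: [745/4, 393/4, 2657/20]
after L5 α=6/7: [5905/28, 1905/28, 24737/140]
after L6 α=0: [5905/28, 1905/28, 24737/140]
= [211, 68, 177]

query (2,1) [L1,L2,L3,L4,L5] — begin 0,0,0
L1 α=3/5: [63, 48, 462/5]
L2 α=1/2: [237/2, 71/2, 687/10]
L3 α=0: [237/2, 71/2, 687/10]
L4 α=1/2: [745/4, 393/4, 2657/20]
L5 α=6/7: [5905/28, 1905/28, 24737/140]
= [211, 68, 177]

query (1,1) [L1,L2,L3,L4,L5] — begin 0,0,0
+L1 (α=4/5) → [200, 176, 636/5]
+L2 (α=1/2) → [111, 183/2, 908/5]
+L3 (α=4/5) → [879/5, 511/10, 2088/25]
+L4 (α=2/7) → [881/7, 879/14, 2158/35]
+L5 (α=2/7) → [7401/49, 6047/98, 2844/49]
rounded: [151, 62, 58]

query (2,0) [L1,L2,L3,L4] — begin 0,0,0
L1 α=1/2: [227/2, 65/2, 173/2]
L2 α=1/2: [483/4, 441/4, 183/4]
L3 α=1/2: [599/8, 665/8, 1083/8]
L4 α=1/3: [241/4, 929/12, 2035/12]
rounded: [60, 77, 170]

(0,1) stack=L1,L2,L3,L4; from [0,0,0]:
+L1 (α=2/3) → [152, 232/3, 20]
+L2 (α=2/3) → [194, 1336/9, 254/3]
+L3 (α=1/7) → [1318/7, 2831/21, 643/7]
+L4 (α=5/7) → [9356/49, 9127/147, 5766/49]
= [191, 62, 118]

(0,0) stack=L1,L2,L3; from [0,0,0]:
+L1 (α=1/4) → [181/4, 19/2, 14]
+L2 (α=2/3) → [455/4, 253/2, 494/3]
+L3 (α=2/3) → [527/12, 115/2, 638/9]
→ [44, 58, 71]


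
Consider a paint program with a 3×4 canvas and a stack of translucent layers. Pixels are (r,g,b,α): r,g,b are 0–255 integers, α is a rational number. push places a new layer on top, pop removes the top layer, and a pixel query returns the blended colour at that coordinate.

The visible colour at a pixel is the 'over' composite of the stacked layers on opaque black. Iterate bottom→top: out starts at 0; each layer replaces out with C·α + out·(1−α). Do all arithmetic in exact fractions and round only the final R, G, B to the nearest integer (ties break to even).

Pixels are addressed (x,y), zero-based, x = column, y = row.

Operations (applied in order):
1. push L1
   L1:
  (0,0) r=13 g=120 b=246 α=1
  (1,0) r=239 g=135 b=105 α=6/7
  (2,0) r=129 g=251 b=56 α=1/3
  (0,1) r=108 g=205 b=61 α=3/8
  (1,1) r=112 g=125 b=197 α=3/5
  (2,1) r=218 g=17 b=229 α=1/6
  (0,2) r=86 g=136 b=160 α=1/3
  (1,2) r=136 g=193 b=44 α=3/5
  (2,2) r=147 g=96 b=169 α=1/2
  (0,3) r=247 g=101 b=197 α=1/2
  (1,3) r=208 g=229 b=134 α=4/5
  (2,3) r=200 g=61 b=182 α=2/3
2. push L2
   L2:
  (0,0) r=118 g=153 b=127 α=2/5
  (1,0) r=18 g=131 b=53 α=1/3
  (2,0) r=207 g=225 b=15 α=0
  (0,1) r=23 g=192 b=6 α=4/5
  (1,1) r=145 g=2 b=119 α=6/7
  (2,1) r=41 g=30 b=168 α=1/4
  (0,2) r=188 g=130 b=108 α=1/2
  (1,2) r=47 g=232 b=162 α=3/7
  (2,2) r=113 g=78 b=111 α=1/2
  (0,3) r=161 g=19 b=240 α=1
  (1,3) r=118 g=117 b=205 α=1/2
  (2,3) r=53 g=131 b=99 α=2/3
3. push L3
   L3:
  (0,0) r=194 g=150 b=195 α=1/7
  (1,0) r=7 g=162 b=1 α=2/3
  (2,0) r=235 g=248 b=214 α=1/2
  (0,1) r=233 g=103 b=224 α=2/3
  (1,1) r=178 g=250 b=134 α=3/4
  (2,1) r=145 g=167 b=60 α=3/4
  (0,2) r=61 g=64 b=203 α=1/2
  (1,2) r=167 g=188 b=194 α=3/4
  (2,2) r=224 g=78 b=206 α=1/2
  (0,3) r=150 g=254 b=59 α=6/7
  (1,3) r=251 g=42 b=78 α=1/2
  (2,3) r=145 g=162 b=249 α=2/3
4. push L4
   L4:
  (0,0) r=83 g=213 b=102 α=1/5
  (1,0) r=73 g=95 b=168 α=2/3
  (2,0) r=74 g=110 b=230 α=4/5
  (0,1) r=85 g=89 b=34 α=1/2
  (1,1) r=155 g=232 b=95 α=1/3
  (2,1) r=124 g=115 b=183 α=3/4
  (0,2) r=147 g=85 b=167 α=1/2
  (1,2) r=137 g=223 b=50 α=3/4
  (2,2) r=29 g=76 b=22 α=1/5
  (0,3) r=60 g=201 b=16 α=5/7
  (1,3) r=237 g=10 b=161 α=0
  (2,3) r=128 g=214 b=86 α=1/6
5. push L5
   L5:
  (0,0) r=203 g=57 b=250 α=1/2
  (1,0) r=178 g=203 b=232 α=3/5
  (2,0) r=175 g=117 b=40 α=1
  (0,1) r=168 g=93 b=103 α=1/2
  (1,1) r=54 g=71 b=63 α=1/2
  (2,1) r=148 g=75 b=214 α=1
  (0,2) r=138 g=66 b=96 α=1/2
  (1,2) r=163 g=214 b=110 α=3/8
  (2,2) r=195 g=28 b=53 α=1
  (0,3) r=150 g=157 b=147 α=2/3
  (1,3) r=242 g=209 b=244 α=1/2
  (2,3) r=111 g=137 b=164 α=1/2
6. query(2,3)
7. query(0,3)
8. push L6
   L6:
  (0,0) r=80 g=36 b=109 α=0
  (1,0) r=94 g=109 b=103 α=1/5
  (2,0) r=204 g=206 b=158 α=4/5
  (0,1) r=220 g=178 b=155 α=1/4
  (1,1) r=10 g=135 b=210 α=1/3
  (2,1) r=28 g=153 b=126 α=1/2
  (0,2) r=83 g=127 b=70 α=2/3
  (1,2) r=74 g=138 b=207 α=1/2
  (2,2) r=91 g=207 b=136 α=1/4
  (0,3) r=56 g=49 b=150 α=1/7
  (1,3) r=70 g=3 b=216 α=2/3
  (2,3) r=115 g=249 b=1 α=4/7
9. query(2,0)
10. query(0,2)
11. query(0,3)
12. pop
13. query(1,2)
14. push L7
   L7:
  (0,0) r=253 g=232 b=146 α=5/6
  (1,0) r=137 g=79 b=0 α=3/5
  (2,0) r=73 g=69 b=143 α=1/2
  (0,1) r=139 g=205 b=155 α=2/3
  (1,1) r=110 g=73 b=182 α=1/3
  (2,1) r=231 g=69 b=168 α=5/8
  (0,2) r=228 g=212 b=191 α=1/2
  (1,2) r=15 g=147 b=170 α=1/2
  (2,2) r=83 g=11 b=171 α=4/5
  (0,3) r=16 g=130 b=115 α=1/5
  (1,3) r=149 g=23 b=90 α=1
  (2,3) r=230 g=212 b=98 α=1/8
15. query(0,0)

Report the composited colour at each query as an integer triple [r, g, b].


at x=2,y=3 over L1,L2,L3,L4,L5:
after L1 α=2/3: [400/3, 122/3, 364/3]
after L2 α=2/3: [718/9, 908/9, 958/9]
after L3 α=2/3: [3328/27, 3824/27, 5440/27]
after L4 α=1/6: [10048/81, 12449/81, 14761/81]
after L5 α=1/2: [19039/162, 11773/81, 28045/162]
rounded: [118, 145, 173]

at x=0,y=3 over L1,L2,L3,L4,L5:
+L1 (α=1/2) → [247/2, 101/2, 197/2]
+L2 (α=1) → [161, 19, 240]
+L3 (α=6/7) → [1061/7, 1543/7, 594/7]
+L4 (α=5/7) → [4222/49, 10121/49, 1748/49]
+L5 (α=2/3) → [18922/147, 25507/147, 16154/147]
rounded: [129, 174, 110]

query (2,0) [L1,L2,L3,L4,L5,L6] — begin 0,0,0
+L1 (α=1/3) → [43, 251/3, 56/3]
+L2 (α=0) → [43, 251/3, 56/3]
+L3 (α=1/2) → [139, 995/6, 349/3]
+L4 (α=4/5) → [87, 727/6, 3109/15]
+L5 (α=1) → [175, 117, 40]
+L6 (α=4/5) → [991/5, 941/5, 672/5]
rounded: [198, 188, 134]

query (0,2) [L1,L2,L3,L4,L5,L6] — begin 0,0,0
L1 α=1/3: [86/3, 136/3, 160/3]
L2 α=1/2: [325/3, 263/3, 242/3]
L3 α=1/2: [254/3, 455/6, 851/6]
L4 α=1/2: [695/6, 965/12, 1853/12]
L5 α=1/2: [1523/12, 1757/24, 3005/24]
L6 α=2/3: [3515/36, 7853/72, 6365/72]
= [98, 109, 88]

(0,3) stack=L1,L2,L3,L4,L5,L6; from [0,0,0]:
+L1 (α=1/2) → [247/2, 101/2, 197/2]
+L2 (α=1) → [161, 19, 240]
+L3 (α=6/7) → [1061/7, 1543/7, 594/7]
+L4 (α=5/7) → [4222/49, 10121/49, 1748/49]
+L5 (α=2/3) → [18922/147, 25507/147, 16154/147]
+L6 (α=1/7) → [40588/343, 53415/343, 39658/343]
→ [118, 156, 116]

at x=1,y=2 over L1,L2,L3,L4,L5:
L1 α=3/5: [408/5, 579/5, 132/5]
L2 α=3/7: [2337/35, 828/5, 2958/35]
L3 α=3/4: [4968/35, 912/5, 5832/35]
L4 α=3/4: [19353/140, 4257/20, 5541/70]
L5 α=3/8: [33045/224, 6825/32, 10161/112]
rounded: [148, 213, 91]

(0,0) stack=L1,L2,L3,L4,L5,L7; from [0,0,0]:
after L1 α=1: [13, 120, 246]
after L2 α=2/5: [55, 666/5, 992/5]
after L3 α=1/7: [524/7, 678/5, 6927/35]
after L4 α=1/5: [2677/35, 3777/25, 31278/175]
after L5 α=1/2: [4891/35, 2601/25, 37514/175]
after L7 α=5/6: [24583/105, 31601/150, 27544/175]
→ [234, 211, 157]


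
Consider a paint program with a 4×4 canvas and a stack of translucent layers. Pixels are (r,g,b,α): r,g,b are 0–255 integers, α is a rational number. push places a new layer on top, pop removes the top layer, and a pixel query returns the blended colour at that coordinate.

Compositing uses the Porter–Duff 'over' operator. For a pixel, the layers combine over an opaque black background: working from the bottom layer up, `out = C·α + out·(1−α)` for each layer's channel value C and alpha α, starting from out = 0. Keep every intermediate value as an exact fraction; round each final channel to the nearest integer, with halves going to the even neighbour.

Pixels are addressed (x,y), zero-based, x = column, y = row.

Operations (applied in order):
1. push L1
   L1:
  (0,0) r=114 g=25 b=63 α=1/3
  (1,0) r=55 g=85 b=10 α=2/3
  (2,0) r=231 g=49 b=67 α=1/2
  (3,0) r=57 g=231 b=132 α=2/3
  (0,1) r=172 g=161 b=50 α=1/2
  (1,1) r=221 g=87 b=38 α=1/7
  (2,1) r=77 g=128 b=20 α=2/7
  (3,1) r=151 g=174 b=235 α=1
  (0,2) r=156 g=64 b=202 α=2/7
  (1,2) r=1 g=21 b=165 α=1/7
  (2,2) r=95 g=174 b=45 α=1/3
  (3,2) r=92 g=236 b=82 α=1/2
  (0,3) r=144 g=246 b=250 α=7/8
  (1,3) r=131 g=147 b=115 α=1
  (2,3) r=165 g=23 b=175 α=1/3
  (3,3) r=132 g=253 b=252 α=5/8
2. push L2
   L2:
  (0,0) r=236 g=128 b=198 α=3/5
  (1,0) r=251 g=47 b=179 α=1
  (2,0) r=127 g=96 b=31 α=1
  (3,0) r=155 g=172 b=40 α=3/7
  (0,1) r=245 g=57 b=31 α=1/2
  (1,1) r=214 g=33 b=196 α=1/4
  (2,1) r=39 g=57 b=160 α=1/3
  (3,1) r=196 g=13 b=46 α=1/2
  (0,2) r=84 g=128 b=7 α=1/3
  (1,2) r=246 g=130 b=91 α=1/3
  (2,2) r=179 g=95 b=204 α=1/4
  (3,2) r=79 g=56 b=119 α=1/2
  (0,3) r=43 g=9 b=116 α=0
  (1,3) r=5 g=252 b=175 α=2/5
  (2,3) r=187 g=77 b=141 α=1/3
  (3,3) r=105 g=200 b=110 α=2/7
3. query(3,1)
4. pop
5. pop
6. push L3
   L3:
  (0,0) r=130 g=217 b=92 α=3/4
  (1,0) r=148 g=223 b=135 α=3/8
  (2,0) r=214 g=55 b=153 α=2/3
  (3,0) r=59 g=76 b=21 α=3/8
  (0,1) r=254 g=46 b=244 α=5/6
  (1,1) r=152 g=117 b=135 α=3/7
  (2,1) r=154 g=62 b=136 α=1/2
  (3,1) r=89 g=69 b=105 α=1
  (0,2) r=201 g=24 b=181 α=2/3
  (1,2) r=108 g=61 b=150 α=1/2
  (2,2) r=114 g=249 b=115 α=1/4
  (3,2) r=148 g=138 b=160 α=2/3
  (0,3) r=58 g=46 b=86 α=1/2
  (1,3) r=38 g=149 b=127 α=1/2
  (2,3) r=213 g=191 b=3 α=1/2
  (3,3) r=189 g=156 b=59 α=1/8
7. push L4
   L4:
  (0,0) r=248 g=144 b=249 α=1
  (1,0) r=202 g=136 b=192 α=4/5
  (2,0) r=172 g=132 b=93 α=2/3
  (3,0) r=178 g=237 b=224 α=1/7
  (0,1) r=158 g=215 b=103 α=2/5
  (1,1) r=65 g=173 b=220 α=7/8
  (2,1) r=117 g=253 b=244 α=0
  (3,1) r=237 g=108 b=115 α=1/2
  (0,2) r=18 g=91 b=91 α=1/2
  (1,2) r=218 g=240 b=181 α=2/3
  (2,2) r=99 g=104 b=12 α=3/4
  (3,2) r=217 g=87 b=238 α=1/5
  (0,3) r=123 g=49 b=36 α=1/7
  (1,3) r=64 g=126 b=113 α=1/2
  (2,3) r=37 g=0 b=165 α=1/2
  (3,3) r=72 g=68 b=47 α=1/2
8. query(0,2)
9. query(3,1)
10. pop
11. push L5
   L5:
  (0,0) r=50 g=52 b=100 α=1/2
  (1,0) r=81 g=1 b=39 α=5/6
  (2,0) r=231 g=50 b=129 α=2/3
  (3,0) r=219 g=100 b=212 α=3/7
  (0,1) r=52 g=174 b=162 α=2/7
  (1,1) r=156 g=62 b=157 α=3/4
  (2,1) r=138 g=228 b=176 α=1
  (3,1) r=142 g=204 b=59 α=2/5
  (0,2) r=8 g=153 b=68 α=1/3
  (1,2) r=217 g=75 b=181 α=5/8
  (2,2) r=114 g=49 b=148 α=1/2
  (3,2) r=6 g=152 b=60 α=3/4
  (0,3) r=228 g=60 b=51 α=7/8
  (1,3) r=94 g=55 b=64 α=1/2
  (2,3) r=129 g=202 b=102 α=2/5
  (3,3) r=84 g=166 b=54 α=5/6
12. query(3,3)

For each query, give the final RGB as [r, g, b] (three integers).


at x=3,y=1 over L1,L2:
after L1 α=1: [151, 174, 235]
after L2 α=1/2: [347/2, 187/2, 281/2]
rounded: [174, 94, 140]

(0,2) stack=L3,L4; from [0,0,0]:
after L3 α=2/3: [134, 16, 362/3]
after L4 α=1/2: [76, 107/2, 635/6]
= [76, 54, 106]

query (3,1) [L3,L4] — begin 0,0,0
L3 α=1: [89, 69, 105]
L4 α=1/2: [163, 177/2, 110]
rounded: [163, 88, 110]

at x=3,y=3 over L3,L5:
L3 α=1/8: [189/8, 39/2, 59/8]
L5 α=5/6: [1183/16, 1699/12, 2219/48]
rounded: [74, 142, 46]


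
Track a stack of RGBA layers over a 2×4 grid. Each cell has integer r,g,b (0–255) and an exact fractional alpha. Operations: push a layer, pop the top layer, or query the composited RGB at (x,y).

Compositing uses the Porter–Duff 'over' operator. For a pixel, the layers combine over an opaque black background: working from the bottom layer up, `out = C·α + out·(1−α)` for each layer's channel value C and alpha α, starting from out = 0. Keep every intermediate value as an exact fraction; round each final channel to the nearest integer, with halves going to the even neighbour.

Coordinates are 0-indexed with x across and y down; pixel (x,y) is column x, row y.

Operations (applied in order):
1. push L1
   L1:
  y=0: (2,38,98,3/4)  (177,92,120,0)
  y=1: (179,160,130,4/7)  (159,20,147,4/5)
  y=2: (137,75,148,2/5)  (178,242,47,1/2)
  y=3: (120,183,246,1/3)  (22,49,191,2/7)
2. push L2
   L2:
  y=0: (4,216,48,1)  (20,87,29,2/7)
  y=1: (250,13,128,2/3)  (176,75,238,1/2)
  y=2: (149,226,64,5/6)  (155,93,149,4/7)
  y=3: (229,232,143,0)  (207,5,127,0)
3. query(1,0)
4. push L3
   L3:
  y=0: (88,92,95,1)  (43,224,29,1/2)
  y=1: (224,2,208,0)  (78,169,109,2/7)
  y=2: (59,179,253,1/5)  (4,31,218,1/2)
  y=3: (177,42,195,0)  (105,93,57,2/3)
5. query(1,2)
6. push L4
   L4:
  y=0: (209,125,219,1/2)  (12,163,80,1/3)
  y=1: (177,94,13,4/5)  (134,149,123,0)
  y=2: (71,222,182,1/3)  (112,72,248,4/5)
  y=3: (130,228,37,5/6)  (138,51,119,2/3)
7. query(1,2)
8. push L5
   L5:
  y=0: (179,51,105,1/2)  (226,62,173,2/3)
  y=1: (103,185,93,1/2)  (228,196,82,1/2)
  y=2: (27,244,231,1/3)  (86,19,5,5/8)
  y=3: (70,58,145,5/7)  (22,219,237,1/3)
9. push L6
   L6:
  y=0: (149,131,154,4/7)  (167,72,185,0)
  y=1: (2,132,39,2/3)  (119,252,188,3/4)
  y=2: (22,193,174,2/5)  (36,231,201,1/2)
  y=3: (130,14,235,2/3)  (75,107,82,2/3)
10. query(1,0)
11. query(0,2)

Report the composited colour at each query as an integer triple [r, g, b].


at x=1,y=0 over L1,L2:
L1 α=0: [0, 0, 0]
L2 α=2/7: [40/7, 174/7, 58/7]
= [6, 25, 8]

at x=1,y=2 over L1,L2,L3:
after L1 α=1/2: [89, 121, 47/2]
after L2 α=4/7: [887/7, 105, 1333/14]
after L3 α=1/2: [915/14, 68, 4385/28]
rounded: [65, 68, 157]

at x=1,y=2 over L1,L2,L3,L4:
after L1 α=1/2: [89, 121, 47/2]
after L2 α=4/7: [887/7, 105, 1333/14]
after L3 α=1/2: [915/14, 68, 4385/28]
after L4 α=4/5: [7187/70, 356/5, 32161/140]
= [103, 71, 230]

(1,0) stack=L1,L2,L3,L4,L5,L6; from [0,0,0]:
+L1 (α=0) → [0, 0, 0]
+L2 (α=2/7) → [40/7, 174/7, 58/7]
+L3 (α=1/2) → [341/14, 871/7, 261/14]
+L4 (α=1/3) → [425/21, 961/7, 821/21]
+L5 (α=2/3) → [9917/63, 1829/21, 8087/63]
+L6 (α=0) → [9917/63, 1829/21, 8087/63]
rounded: [157, 87, 128]

(0,2) stack=L1,L2,L3,L4,L5,L6; from [0,0,0]:
after L1 α=2/5: [274/5, 30, 296/5]
after L2 α=5/6: [1333/10, 580/3, 316/5]
after L3 α=1/5: [2961/25, 2857/15, 2529/25]
after L4 α=1/3: [7697/75, 9044/45, 9608/75]
after L5 α=1/3: [17419/225, 29068/135, 36541/225]
after L6 α=2/5: [20719/375, 46438/225, 62641/375]
rounded: [55, 206, 167]


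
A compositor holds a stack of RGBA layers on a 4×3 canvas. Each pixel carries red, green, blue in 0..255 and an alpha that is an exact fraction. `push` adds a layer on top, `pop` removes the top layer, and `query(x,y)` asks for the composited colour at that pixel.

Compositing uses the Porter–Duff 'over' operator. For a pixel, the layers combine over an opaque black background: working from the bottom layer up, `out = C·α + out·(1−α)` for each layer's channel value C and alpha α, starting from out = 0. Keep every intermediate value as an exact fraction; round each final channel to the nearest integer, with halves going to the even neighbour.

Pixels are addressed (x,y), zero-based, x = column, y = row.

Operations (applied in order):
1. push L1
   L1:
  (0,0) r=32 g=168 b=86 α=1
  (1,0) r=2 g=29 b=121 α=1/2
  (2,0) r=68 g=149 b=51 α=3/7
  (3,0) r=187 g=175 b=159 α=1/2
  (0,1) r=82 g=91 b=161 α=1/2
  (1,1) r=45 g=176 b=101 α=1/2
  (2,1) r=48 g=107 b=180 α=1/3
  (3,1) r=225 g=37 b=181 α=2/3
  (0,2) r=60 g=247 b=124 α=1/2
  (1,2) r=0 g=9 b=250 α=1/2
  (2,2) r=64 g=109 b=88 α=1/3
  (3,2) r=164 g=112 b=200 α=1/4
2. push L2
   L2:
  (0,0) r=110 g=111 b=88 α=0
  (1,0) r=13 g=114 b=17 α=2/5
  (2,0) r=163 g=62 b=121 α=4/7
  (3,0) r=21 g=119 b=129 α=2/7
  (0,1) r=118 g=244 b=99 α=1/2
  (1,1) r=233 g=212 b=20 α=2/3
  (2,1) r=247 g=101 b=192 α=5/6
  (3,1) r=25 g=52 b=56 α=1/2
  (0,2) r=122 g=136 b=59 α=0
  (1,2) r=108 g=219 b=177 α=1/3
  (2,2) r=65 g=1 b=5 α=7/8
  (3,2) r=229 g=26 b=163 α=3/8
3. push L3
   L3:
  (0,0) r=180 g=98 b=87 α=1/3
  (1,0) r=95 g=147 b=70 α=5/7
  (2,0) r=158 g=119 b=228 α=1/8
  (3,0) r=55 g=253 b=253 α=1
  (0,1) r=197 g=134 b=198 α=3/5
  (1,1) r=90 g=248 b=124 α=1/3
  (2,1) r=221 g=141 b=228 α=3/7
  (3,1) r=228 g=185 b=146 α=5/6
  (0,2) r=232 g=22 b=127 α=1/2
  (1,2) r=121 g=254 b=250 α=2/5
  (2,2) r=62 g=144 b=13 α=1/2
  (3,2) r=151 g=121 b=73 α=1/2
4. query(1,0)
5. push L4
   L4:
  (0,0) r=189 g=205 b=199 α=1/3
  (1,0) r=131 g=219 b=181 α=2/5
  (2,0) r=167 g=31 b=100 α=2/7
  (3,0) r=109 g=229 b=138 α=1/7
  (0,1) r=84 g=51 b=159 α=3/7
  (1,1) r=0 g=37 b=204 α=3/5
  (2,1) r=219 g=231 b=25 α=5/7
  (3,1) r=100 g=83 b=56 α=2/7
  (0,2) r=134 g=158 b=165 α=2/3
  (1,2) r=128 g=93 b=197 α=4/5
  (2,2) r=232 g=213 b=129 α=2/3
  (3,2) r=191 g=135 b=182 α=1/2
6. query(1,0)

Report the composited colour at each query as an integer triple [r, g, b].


(1,0) stack=L1,L2,L3; from [0,0,0]:
L1 α=1/2: [1, 29/2, 121/2]
L2 α=2/5: [29/5, 543/10, 431/10]
L3 α=5/7: [2433/35, 4218/35, 2181/35]
= [70, 121, 62]

(1,0) stack=L1,L2,L3,L4; from [0,0,0]:
after L1 α=1/2: [1, 29/2, 121/2]
after L2 α=2/5: [29/5, 543/10, 431/10]
after L3 α=5/7: [2433/35, 4218/35, 2181/35]
after L4 α=2/5: [16469/175, 27984/175, 19213/175]
= [94, 160, 110]


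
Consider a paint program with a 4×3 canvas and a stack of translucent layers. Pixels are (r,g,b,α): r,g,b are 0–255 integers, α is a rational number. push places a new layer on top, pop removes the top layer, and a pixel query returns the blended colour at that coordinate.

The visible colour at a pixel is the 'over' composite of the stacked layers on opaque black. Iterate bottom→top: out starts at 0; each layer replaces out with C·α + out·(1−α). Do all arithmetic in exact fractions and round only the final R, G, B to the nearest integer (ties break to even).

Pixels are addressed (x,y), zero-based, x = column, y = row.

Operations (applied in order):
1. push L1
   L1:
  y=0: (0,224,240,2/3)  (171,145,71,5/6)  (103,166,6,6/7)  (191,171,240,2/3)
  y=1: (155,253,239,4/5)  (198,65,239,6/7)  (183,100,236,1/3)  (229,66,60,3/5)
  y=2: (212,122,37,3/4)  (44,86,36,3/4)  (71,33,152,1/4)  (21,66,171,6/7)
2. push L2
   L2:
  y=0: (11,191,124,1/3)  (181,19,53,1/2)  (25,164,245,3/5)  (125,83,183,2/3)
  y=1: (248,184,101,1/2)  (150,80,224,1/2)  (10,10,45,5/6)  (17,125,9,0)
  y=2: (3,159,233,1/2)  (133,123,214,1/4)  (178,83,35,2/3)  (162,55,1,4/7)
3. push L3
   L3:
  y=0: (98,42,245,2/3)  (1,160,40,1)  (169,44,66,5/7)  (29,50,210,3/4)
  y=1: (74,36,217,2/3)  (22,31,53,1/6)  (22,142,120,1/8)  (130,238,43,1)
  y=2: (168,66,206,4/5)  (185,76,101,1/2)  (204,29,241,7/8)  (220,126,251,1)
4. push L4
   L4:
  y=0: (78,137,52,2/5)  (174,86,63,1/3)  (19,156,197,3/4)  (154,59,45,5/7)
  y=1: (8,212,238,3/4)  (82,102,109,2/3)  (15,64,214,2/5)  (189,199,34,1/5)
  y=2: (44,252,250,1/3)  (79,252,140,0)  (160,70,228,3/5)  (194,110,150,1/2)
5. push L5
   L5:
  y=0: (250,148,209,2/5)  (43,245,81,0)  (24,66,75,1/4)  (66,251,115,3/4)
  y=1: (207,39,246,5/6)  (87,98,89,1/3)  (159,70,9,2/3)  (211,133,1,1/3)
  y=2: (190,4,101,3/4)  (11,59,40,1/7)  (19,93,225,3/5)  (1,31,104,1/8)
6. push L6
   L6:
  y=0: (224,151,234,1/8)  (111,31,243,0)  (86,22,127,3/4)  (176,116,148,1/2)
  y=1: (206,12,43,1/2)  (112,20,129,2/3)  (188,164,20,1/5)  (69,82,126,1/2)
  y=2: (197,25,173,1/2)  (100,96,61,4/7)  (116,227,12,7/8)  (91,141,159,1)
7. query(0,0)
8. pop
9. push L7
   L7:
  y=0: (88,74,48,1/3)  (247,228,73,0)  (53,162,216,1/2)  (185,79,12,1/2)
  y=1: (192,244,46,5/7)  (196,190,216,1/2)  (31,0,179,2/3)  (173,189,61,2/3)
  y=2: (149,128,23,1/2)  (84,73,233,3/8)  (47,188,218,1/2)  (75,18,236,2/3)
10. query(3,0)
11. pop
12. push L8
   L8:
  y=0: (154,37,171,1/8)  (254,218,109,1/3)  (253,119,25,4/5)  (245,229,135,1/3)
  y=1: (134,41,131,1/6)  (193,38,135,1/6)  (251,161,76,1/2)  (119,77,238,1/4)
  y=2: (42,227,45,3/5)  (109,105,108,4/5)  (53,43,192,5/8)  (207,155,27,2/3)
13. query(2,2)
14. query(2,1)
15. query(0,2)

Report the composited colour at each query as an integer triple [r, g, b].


at x=0,y=0 over L1,L2,L3,L4,L5,L6:
+L1 (α=2/3) → [0, 448/3, 160]
+L2 (α=1/3) → [11/3, 1469/9, 148]
+L3 (α=2/3) → [599/9, 2225/27, 638/3]
+L4 (α=2/5) → [1067/15, 4691/45, 742/5]
+L5 (α=2/5) → [3567/25, 9131/75, 4316/25]
+L6 (α=1/8) → [30569/200, 37621/300, 18031/100]
rounded: [153, 125, 180]

query (3,0) [L1,L2,L3,L4,L5,L7] — begin 0,0,0
+L1 (α=2/3) → [382/3, 114, 160]
+L2 (α=2/3) → [1132/9, 280/3, 526/3]
+L3 (α=3/4) → [1915/36, 365/6, 604/3]
+L4 (α=5/7) → [15775/126, 1250/21, 269/3]
+L5 (α=3/4) → [40723/504, 17063/84, 326/3]
+L7 (α=1/2) → [133963/1008, 23699/168, 181/3]
= [133, 141, 60]

query (2,2) [L1,L2,L3,L4,L5,L8] — begin 0,0,0
+L1 (α=1/4) → [71/4, 33/4, 38]
+L2 (α=2/3) → [1495/12, 697/12, 36]
+L3 (α=7/8) → [18631/96, 3133/96, 1723/8]
+L4 (α=3/5) → [41671/240, 13213/240, 4459/20]
+L5 (α=3/5) → [48511/600, 46693/600, 11209/50]
+L8 (α=5/8) → [101511/1600, 89693/1600, 81627/400]
= [63, 56, 204]

(2,1) stack=L1,L2,L3,L4,L5,L8; from [0,0,0]:
after L1 α=1/3: [61, 100/3, 236/3]
after L2 α=5/6: [37/2, 125/9, 911/18]
after L3 α=1/8: [303/16, 2153/72, 8537/144]
after L4 α=2/5: [1389/80, 1045/24, 29081/240]
after L5 α=2/3: [8943/80, 4405/72, 33401/720]
after L8 α=1/2: [29023/160, 15997/144, 88121/1440]
rounded: [181, 111, 61]

query (0,2) [L1,L2,L3,L4,L5,L8] — begin 0,0,0
L1 α=3/4: [159, 183/2, 111/4]
L2 α=1/2: [81, 501/4, 1043/8]
L3 α=4/5: [753/5, 1557/20, 1527/8]
L4 α=1/3: [1726/15, 1359/10, 2527/12]
L5 α=3/4: [2569/15, 1479/40, 6163/48]
L8 α=3/5: [7028/75, 15099/100, 9403/120]
→ [94, 151, 78]


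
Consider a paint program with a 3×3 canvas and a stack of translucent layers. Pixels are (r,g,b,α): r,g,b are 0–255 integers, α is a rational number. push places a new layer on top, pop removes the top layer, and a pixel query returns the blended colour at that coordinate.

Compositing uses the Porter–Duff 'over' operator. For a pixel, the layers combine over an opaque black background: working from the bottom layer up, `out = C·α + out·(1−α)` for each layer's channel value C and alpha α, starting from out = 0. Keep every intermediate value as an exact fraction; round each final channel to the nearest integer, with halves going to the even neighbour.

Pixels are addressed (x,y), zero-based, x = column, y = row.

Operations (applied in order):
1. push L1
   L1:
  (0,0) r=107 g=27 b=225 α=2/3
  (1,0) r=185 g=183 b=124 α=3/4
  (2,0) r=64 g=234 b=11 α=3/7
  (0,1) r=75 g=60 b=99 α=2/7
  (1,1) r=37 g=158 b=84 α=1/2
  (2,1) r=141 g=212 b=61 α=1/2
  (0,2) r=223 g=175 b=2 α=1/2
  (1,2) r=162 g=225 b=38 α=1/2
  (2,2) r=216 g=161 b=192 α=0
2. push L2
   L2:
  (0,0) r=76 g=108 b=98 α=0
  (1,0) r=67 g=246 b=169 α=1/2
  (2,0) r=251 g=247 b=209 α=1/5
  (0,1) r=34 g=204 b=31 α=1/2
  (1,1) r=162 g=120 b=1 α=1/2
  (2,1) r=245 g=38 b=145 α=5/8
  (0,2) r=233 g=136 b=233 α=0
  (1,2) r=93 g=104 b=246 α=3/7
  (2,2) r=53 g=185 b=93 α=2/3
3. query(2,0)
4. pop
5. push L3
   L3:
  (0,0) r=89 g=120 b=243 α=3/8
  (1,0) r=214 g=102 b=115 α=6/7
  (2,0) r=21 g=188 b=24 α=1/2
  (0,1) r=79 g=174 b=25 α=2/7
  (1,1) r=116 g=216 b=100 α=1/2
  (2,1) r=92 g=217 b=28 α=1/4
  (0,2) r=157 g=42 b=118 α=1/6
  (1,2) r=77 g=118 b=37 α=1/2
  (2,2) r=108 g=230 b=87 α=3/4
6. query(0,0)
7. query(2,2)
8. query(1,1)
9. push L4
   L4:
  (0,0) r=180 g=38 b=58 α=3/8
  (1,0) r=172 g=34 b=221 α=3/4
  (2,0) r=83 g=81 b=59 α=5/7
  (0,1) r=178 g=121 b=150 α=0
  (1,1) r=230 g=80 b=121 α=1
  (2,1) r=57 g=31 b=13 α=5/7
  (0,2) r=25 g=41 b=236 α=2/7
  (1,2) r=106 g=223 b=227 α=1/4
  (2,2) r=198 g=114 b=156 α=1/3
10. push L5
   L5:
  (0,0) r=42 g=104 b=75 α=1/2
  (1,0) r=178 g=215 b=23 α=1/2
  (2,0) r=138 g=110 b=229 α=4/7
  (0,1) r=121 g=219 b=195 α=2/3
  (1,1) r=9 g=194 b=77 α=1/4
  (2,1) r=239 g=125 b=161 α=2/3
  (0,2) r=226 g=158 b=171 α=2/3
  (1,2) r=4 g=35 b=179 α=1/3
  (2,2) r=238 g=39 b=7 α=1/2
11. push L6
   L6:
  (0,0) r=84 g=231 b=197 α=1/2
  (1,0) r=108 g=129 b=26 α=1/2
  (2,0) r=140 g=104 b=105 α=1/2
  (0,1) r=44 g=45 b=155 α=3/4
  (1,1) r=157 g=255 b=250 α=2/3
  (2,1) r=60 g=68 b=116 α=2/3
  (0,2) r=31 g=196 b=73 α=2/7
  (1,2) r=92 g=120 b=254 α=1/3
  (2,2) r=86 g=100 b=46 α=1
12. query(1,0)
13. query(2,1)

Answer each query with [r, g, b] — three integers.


at x=2,y=0 over L1,L2:
+L1 (α=3/7) → [192/7, 702/7, 33/7]
+L2 (α=1/5) → [505/7, 4537/35, 319/7]
rounded: [72, 130, 46]

at x=0,y=0 over L1,L3:
L1 α=2/3: [214/3, 18, 150]
L3 α=3/8: [1871/24, 225/4, 1479/8]
rounded: [78, 56, 185]

(2,2) stack=L1,L3; from [0,0,0]:
after L1 α=0: [0, 0, 0]
after L3 α=3/4: [81, 345/2, 261/4]
→ [81, 172, 65]

at x=1,y=1 over L1,L3:
L1 α=1/2: [37/2, 79, 42]
L3 α=1/2: [269/4, 295/2, 71]
→ [67, 148, 71]

at x=1,y=0 over L1,L3,L4,L5,L6:
+L1 (α=3/4) → [555/4, 549/4, 93]
+L3 (α=6/7) → [813/4, 2997/28, 783/7]
+L4 (α=3/4) → [2877/16, 5853/112, 1356/7]
+L5 (α=1/2) → [5725/32, 29933/224, 1517/14]
+L6 (α=1/2) → [9181/64, 58829/448, 1881/28]
rounded: [143, 131, 67]

at x=2,y=1 over L1,L3,L4,L5,L6:
after L1 α=1/2: [141/2, 106, 61/2]
after L3 α=1/4: [607/8, 535/4, 239/8]
after L4 α=5/7: [1747/28, 845/14, 499/28]
after L5 α=2/3: [15131/84, 4345/42, 9515/84]
after L6 α=2/3: [25211/252, 10057/126, 29003/252]
= [100, 80, 115]


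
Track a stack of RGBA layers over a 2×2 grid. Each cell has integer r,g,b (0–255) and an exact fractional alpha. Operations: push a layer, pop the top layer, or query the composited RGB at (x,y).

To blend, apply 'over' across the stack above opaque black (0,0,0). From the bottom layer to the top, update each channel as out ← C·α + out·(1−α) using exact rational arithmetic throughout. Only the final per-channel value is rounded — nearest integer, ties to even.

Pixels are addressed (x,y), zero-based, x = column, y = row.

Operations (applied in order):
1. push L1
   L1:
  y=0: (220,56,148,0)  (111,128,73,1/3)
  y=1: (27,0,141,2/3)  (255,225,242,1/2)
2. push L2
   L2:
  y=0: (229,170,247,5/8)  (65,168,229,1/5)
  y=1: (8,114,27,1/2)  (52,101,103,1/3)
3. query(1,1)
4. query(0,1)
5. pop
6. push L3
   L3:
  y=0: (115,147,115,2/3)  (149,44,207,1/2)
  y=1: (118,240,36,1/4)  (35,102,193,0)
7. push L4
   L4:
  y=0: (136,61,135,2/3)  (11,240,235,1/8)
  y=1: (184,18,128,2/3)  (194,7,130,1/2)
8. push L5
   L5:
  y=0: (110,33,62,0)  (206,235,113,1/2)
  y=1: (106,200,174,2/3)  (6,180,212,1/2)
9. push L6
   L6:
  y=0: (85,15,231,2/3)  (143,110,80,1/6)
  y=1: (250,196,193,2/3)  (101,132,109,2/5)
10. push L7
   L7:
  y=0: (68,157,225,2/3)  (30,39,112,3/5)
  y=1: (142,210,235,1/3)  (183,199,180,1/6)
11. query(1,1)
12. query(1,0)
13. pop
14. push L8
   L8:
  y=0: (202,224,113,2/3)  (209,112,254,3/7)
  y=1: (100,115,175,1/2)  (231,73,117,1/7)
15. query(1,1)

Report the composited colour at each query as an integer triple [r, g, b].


at x=1,y=1 over L1,L2:
L1 α=1/2: [255/2, 225/2, 121]
L2 α=1/3: [307/3, 326/3, 115]
rounded: [102, 109, 115]

query (0,1) [L1,L2] — begin 0,0,0
+L1 (α=2/3) → [18, 0, 94]
+L2 (α=1/2) → [13, 57, 121/2]
→ [13, 57, 60]

at x=1,y=1 over L1,L3,L4,L5,L6,L7:
L1 α=1/2: [255/2, 225/2, 121]
L3 α=0: [255/2, 225/2, 121]
L4 α=1/2: [643/4, 239/4, 251/2]
L5 α=1/2: [667/8, 959/8, 675/4]
L6 α=2/5: [3617/40, 4989/40, 2897/20]
L7 α=1/6: [5081/48, 6581/48, 3617/24]
rounded: [106, 137, 151]

at x=1,y=0 over L1,L3,L4,L5,L6,L7:
L1 α=1/3: [37, 128/3, 73/3]
L3 α=1/2: [93, 130/3, 347/3]
L4 α=1/8: [331/4, 815/12, 1567/12]
L5 α=1/2: [1155/8, 3635/24, 2923/24]
L6 α=1/6: [6919/48, 20815/144, 16535/144]
L7 α=3/5: [9079/120, 29239/360, 40727/360]
= [76, 81, 113]

query (1,1) [L1,L3,L4,L5,L6,L8] — begin 0,0,0
after L1 α=1/2: [255/2, 225/2, 121]
after L3 α=0: [255/2, 225/2, 121]
after L4 α=1/2: [643/4, 239/4, 251/2]
after L5 α=1/2: [667/8, 959/8, 675/4]
after L6 α=2/5: [3617/40, 4989/40, 2897/20]
after L8 α=1/7: [15471/140, 16427/140, 9861/70]
rounded: [111, 117, 141]
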